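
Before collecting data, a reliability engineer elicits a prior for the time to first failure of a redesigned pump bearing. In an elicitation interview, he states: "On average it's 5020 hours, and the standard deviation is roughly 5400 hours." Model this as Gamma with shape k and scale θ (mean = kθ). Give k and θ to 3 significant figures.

k ≈ 0.864, θ ≈ 5810

For Gamma(k, scale θ): mean = kθ, variance = kθ², so CV = 1/√k.
CV = SD/mean = 5400/5020 = 1.076, hence k = 1/CV² = 0.864.
Then θ = mean/k = 5020/0.864 = 5810.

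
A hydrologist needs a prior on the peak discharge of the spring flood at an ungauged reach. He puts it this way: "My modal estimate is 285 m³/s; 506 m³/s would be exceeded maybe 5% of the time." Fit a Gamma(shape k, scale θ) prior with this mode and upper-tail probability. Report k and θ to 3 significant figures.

Gamma(k,θ) with k>1 has mode (k−1)θ, so θ = 285/(k−1).
Need P(X < 506) = 0.95 with θ tied to k this way. Start at k = 2, θ = 285: P(X<506) ≈ 0.530.
Too low — raise k to concentrate. Iterating converges to k ≈ 9.46.
Then θ = 285/(9.46−1) ≈ 33.7.

k ≈ 9.46, θ ≈ 33.7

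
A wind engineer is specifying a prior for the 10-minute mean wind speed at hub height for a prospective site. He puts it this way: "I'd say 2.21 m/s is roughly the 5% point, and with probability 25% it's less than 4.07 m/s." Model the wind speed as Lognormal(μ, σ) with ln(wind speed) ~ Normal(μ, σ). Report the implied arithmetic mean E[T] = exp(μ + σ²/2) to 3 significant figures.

E[T] ≈ 7.58 m/s

If T ~ Lognormal(μ,σ) then ln T ~ Normal(μ,σ), so the p-quantile of ln T is μ + z_p·σ.
ln(2.21) = 0.793 and ln(4.07) = 1.404; z_{0.05} = -1.645, z_{0.25} = -0.6745.
σ = (1.404 − 0.793)/(-0.6745 − (-1.645)) = 0.629.
μ = 0.793 − (-1.645)·0.629 = 1.828.
E[T] = exp(μ + σ²/2) = exp(1.828 + 0.1980) = 7.58 m/s.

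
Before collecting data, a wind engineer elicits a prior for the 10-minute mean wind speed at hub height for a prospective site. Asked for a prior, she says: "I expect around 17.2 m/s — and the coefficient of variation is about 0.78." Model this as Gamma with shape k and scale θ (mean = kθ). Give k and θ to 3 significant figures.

For Gamma(k, scale θ): mean = kθ, variance = kθ², so CV = 1/√k.
CV = 0.78, hence k = 1/CV² = 1.64.
Then θ = mean/k = 17.2/1.64 = 10.5.

k ≈ 1.64, θ ≈ 10.5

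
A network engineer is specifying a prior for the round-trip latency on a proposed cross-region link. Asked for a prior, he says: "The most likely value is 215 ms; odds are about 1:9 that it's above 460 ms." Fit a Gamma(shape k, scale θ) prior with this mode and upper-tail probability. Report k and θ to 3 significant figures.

k ≈ 4.32, θ ≈ 64.7

Gamma(k,θ) with k>1 has mode (k−1)θ, so θ = 215/(k−1).
Need P(X < 460) = 0.9 with θ tied to k this way. Start at k = 2, θ = 215: P(X<460) ≈ 0.630.
Too low — raise k to concentrate. Iterating converges to k ≈ 4.32.
Then θ = 215/(4.32−1) ≈ 64.7.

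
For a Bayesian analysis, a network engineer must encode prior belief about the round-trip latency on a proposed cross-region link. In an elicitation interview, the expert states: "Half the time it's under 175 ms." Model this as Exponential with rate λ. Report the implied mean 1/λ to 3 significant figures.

mean ≈ 252 ms

Exponential median = ln 2 / λ, so λ = ln 2 / 175.0 = 0.00396.
Mean = 1/λ = 252 ms.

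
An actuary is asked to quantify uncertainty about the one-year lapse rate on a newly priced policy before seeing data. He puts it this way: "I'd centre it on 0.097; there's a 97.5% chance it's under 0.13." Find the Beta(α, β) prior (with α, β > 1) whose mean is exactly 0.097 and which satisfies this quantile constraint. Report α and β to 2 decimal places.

α ≈ 34.07, β ≈ 317.21

With mean 0.097 fixed, write α = 0.097s, β = 0.903s where s = α+β.
Need P(θ < 0.13) = 0.975 under Beta(0.097s, 0.903s). Normal approximation: (q−m)/√(m(1−m)/s) ≈ z_{0.975} = 1.96, so s ≈ 0.097·0.903·(1.96)²/(0.13−0.097)² = 309.0.
At s = 309.0: P(θ<0.13) ≈ 0.967. Adjusting to match 0.975 gives s ≈ 351.29.
So α = 0.097·351.29 ≈ 34.07, β = 0.903·351.29 ≈ 317.21.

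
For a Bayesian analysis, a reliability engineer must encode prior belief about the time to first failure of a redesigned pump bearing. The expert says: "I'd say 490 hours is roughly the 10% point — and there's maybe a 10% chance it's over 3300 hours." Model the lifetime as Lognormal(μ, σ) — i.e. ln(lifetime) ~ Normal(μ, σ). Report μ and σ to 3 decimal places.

μ ≈ 7.148, σ ≈ 0.744

If T ~ Lognormal(μ,σ) then ln T ~ Normal(μ,σ), so the p-quantile of ln T is μ + z_p·σ.
ln(490) = 6.194 and ln(3300) = 8.102; z_{0.1} = -1.282, z_{0.9} = 1.282.
σ = (8.102 − 6.194)/(1.282 − (-1.282)) = 0.744.
μ = 6.194 − (-1.282)·0.744 = 7.148.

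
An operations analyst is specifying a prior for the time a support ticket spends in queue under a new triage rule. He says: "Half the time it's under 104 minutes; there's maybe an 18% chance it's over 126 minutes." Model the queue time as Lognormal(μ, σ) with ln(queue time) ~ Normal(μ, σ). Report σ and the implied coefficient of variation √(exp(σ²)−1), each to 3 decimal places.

σ ≈ 0.210, CV ≈ 0.212

If T ~ Lognormal(μ,σ) then ln T ~ Normal(μ,σ), so the p-quantile of ln T is μ + z_p·σ.
ln(104) = 4.644 and ln(126) = 4.836; z_{0.5} = 0, z_{0.82} = 0.9154.
σ = (4.836 − 4.644)/(0.9154 − (0)) = 0.210.
μ = 4.644 − (0)·0.210 = 4.644.
CV = √(exp(σ²)−1) = √(exp(0.0439)−1) = 0.212.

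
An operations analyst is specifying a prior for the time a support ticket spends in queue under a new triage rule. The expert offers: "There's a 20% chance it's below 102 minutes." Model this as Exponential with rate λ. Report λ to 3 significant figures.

P(T < 102.0) = 1 − e^(−λ·102.0) = 0.2, so λ = −ln(1−0.2)/102.0 = −ln(0.8)/102.0 = 0.00219.

λ ≈ 0.00219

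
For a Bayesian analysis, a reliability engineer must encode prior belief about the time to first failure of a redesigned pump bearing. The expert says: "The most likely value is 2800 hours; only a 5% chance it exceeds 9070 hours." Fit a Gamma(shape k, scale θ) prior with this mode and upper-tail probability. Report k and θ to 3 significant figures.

k ≈ 2.89, θ ≈ 1480

Gamma(k,θ) with k>1 has mode (k−1)θ, so θ = 2800/(k−1).
Need P(X < 9070) = 0.95 with θ tied to k this way. Start at k = 2, θ = 2800: P(X<9070) ≈ 0.834.
Too low — raise k to concentrate. Iterating converges to k ≈ 2.89.
Then θ = 2800/(2.89−1) ≈ 1480.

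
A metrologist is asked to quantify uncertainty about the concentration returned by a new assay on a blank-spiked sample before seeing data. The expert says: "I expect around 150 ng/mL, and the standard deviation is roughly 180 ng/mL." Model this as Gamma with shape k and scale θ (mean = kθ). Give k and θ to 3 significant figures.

k ≈ 0.694, θ ≈ 216

For Gamma(k, scale θ): mean = kθ, variance = kθ², so CV = 1/√k.
CV = SD/mean = 180/150 = 1.2, hence k = 1/CV² = 0.694.
Then θ = mean/k = 150/0.694 = 216.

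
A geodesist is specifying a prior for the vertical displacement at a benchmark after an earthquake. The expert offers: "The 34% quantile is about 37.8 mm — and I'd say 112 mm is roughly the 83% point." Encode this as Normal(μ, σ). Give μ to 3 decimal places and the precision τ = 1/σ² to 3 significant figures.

The p-quantile of Normal(μ,σ) is μ + z_p·σ, with z_{0.34} = -0.4125 and z_{0.83} = 0.9542.
Eliminate σ: μ = (z₂·x₁ − z₁·x₂)/(z₂ − z₁) = (0.9542·37.8 − (-0.4125)·112)/1.367 = 60.194.
Then σ = (x₂ − x₁)/(z₂ − z₁) = (112 − 37.8)/1.367 = 54.294.
Precision τ = 1/σ² = 1/54.29² = 0.000339.

μ = 60.194, τ = 0.000339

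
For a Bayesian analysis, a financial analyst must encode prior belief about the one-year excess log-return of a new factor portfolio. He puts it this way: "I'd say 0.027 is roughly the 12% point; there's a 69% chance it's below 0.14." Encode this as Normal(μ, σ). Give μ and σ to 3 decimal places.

For Normal(μ,σ), the p-quantile is μ + z_p·σ. Here z_{0.12} = -1.175, z_{0.69} = 0.4959.
So 0.027 = μ − 1.175σ and 0.14 = μ + 0.4959σ.
Subtracting: σ = (0.14 − 0.027)/(0.4959 − (-1.175)) = 0.068.
Then μ = 0.027 − (-1.175)·0.068 = 0.106.

μ = 0.106, σ = 0.068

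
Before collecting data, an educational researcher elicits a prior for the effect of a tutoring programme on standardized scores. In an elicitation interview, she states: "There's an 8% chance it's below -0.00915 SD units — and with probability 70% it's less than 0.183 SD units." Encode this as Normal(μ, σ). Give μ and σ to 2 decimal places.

For Normal(μ,σ), the p-quantile is μ + z_p·σ. Here z_{0.08} = -1.405, z_{0.7} = 0.5244.
So -0.00915 = μ − 1.405σ and 0.183 = μ + 0.5244σ.
Subtracting: σ = (0.183 − -0.00915)/(0.5244 − (-1.405)) = 0.10.
Then μ = -0.00915 − (-1.405)·0.10 = 0.13.

μ = 0.13, σ = 0.10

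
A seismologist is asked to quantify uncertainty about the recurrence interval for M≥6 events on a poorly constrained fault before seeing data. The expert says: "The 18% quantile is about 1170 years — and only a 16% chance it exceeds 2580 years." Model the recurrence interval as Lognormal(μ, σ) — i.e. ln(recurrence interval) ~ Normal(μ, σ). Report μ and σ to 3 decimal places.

μ ≈ 7.444, σ ≈ 0.414

If T ~ Lognormal(μ,σ) then ln T ~ Normal(μ,σ), so the p-quantile of ln T is μ + z_p·σ.
ln(1170) = 7.065 and ln(2580) = 7.856; z_{0.18} = -0.9154, z_{0.84} = 0.9945.
σ = (7.856 − 7.065)/(0.9945 − (-0.9154)) = 0.414.
μ = 7.065 − (-0.9154)·0.414 = 7.444.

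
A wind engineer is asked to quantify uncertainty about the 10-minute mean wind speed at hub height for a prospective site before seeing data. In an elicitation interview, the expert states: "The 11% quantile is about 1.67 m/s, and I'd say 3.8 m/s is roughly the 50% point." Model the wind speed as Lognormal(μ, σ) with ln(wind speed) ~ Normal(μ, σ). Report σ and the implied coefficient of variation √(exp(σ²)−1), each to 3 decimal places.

If T ~ Lognormal(μ,σ) then ln T ~ Normal(μ,σ), so the p-quantile of ln T is μ + z_p·σ.
ln(1.67) = 0.5128 and ln(3.8) = 1.335; z_{0.11} = -1.227, z_{0.5} = 0.
σ = (1.335 − 0.5128)/(0 − (-1.227)) = 0.670.
μ = 0.5128 − (-1.227)·0.670 = 1.335.
CV = √(exp(σ²)−1) = √(exp(0.4493)−1) = 0.753.

σ ≈ 0.670, CV ≈ 0.753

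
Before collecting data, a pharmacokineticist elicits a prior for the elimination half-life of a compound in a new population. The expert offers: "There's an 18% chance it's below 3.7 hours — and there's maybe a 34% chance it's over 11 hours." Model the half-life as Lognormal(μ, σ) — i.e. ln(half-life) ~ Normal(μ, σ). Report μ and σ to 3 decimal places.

μ ≈ 2.059, σ ≈ 0.821

If T ~ Lognormal(μ,σ) then ln T ~ Normal(μ,σ), so the p-quantile of ln T is μ + z_p·σ.
ln(3.7) = 1.308 and ln(11) = 2.398; z_{0.18} = -0.9154, z_{0.66} = 0.4125.
σ = (2.398 − 1.308)/(0.4125 − (-0.9154)) = 0.821.
μ = 1.308 − (-0.9154)·0.821 = 2.059.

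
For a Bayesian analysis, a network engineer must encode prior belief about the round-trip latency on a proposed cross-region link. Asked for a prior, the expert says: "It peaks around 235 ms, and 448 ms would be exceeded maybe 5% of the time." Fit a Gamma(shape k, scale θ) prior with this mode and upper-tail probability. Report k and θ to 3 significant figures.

Gamma(k,θ) with k>1 has mode (k−1)θ, so θ = 235/(k−1).
Need P(X < 448) = 0.95 with θ tied to k this way. Start at k = 2, θ = 235: P(X<448) ≈ 0.568.
Too low — raise k to concentrate. Iterating converges to k ≈ 7.68.
Then θ = 235/(7.68−1) ≈ 35.2.

k ≈ 7.68, θ ≈ 35.2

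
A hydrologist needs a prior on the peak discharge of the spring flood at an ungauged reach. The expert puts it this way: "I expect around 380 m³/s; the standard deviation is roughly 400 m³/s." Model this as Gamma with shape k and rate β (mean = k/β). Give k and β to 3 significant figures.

For Gamma(k, rate β): mean = k/β, variance = k/β², so CV = 1/√k.
CV = SD/mean = 400/380 = 1.053, hence k = 1/CV² = 0.902.
Then β = k/mean = 0.902/380 = 0.00237.

k ≈ 0.902, β ≈ 0.00237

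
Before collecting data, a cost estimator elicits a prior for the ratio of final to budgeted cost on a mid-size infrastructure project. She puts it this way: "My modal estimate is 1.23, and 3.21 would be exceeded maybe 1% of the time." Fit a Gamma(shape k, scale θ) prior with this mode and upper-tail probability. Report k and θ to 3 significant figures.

k ≈ 6.05, θ ≈ 0.243

Gamma(k,θ) with k>1 has mode (k−1)θ, so θ = 1.23/(k−1).
Need P(X < 3.21) = 0.99 with θ tied to k this way. Start at k = 2, θ = 1.23: P(X<3.21) ≈ 0.734.
Too low — raise k to concentrate. Iterating converges to k ≈ 6.05.
Then θ = 1.23/(6.05−1) ≈ 0.243.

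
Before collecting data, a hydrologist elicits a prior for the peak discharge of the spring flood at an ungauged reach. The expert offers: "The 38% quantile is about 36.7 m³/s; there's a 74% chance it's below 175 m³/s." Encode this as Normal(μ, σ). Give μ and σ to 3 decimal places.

The p-quantile of Normal(μ,σ) is μ + z_p·σ, with z_{0.38} = -0.3055 and z_{0.74} = 0.6433.
Eliminate σ: μ = (z₂·x₁ − z₁·x₂)/(z₂ − z₁) = (0.6433·36.7 − (-0.3055)·175)/0.9488 = 81.227.
Then σ = (x₂ − x₁)/(z₂ − z₁) = (175 − 36.7)/0.9488 = 145.759.

μ = 81.227, σ = 145.759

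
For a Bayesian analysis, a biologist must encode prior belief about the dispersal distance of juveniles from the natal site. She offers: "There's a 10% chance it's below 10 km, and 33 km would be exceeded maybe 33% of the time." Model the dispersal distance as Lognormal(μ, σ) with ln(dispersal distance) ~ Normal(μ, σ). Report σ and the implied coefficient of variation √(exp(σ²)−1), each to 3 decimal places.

σ ≈ 0.694, CV ≈ 0.786

If T ~ Lognormal(μ,σ) then ln T ~ Normal(μ,σ), so the p-quantile of ln T is μ + z_p·σ.
ln(10) = 2.303 and ln(33) = 3.497; z_{0.1} = -1.282, z_{0.67} = 0.4399.
σ = (3.497 − 2.303)/(0.4399 − (-1.282)) = 0.694.
μ = 2.303 − (-1.282)·0.694 = 3.191.
CV = √(exp(σ²)−1) = √(exp(0.4810)−1) = 0.786.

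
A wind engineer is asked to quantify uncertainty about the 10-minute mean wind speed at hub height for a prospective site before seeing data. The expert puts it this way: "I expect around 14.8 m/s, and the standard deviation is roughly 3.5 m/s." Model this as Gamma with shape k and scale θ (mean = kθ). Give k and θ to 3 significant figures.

k ≈ 17.9, θ ≈ 0.828

For Gamma(k, scale θ): mean = kθ, variance = kθ², so CV = 1/√k.
CV = SD/mean = 3.5/14.8 = 0.2365, hence k = 1/CV² = 17.9.
Then θ = mean/k = 14.8/17.9 = 0.828.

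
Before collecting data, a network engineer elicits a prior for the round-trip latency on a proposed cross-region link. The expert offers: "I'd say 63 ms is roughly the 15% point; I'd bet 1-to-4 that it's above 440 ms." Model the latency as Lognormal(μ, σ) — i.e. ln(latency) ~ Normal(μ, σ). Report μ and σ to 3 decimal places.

If T ~ Lognormal(μ,σ) then ln T ~ Normal(μ,σ), so the p-quantile of ln T is μ + z_p·σ.
ln(63) = 4.143 and ln(440) = 6.087; z_{0.15} = -1.036, z_{0.8} = 0.8416.
σ = (6.087 − 4.143)/(0.8416 − (-1.036)) = 1.035.
μ = 4.143 − (-1.036)·1.035 = 5.216.

μ ≈ 5.216, σ ≈ 1.035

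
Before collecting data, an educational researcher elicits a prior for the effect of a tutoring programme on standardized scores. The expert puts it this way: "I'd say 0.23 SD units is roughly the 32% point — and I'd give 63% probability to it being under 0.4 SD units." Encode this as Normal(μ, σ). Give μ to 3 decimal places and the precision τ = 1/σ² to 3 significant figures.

μ = 0.329, τ = 22.1

For Normal(μ,σ), the p-quantile is μ + z_p·σ. Here z_{0.32} = -0.4677, z_{0.63} = 0.3319.
So 0.23 = μ − 0.4677σ and 0.4 = μ + 0.3319σ.
Subtracting: σ = (0.4 − 0.23)/(0.3319 − (-0.4677)) = 0.213.
Then μ = 0.23 − (-0.4677)·0.213 = 0.329.
Precision τ = 1/σ² = 1/0.2126² = 22.1.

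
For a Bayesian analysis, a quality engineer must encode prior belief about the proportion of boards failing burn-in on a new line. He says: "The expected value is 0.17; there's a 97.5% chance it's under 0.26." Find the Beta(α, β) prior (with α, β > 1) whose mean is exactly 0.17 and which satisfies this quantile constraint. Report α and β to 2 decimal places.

With mean 0.17 fixed, write α = 0.17s, β = 0.83s where s = α+β.
Need P(θ < 0.26) = 0.975 under Beta(0.17s, 0.83s). Normal approximation: (q−m)/√(m(1−m)/s) ≈ z_{0.975} = 1.96, so s ≈ 0.17·0.83·(1.96)²/(0.26−0.17)² = 66.9.
At s = 66.9: P(θ<0.26) ≈ 0.966. Adjusting to match 0.975 gives s ≈ 78.52.
So α = 0.17·78.52 ≈ 13.35, β = 0.83·78.52 ≈ 65.17.

α ≈ 13.35, β ≈ 65.17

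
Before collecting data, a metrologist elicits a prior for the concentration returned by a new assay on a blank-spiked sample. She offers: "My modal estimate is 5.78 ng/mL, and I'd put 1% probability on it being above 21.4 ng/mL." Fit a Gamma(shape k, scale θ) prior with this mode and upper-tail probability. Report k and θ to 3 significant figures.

Gamma(k,θ) with k>1 has mode (k−1)θ, so θ = 5.78/(k−1).
Need P(X < 21.4) = 0.99 with θ tied to k this way. Start at k = 2, θ = 5.78: P(X<21.4) ≈ 0.884.
Too low — raise k to concentrate. Iterating converges to k ≈ 3.49.
Then θ = 5.78/(3.49−1) ≈ 2.32.

k ≈ 3.49, θ ≈ 2.32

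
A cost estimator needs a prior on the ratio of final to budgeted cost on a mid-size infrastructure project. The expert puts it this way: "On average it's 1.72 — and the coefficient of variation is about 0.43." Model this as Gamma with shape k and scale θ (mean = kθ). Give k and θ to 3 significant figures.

k ≈ 5.41, θ ≈ 0.318

For Gamma(k, scale θ): mean = kθ, variance = kθ², so CV = 1/√k.
CV = 0.43, hence k = 1/CV² = 5.41.
Then θ = mean/k = 1.72/5.41 = 0.318.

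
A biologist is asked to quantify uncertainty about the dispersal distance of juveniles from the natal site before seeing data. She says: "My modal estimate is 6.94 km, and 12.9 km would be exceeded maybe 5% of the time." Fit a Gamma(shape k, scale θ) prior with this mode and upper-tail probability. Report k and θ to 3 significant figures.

k ≈ 8.24, θ ≈ 0.958

Gamma(k,θ) with k>1 has mode (k−1)θ, so θ = 6.94/(k−1).
Need P(X < 12.9) = 0.95 with θ tied to k this way. Start at k = 2, θ = 6.94: P(X<12.9) ≈ 0.554.
Too low — raise k to concentrate. Iterating converges to k ≈ 8.24.
Then θ = 6.94/(8.24−1) ≈ 0.958.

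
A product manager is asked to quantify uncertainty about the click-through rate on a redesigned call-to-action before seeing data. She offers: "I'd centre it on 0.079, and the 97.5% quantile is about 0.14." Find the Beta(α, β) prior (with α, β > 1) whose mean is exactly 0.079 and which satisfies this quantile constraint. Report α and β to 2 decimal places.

α ≈ 7.66, β ≈ 89.33

With mean 0.079 fixed, write α = 0.079s, β = 0.921s where s = α+β.
Need P(θ < 0.14) = 0.975 under Beta(0.079s, 0.921s). Normal approximation: (q−m)/√(m(1−m)/s) ≈ z_{0.975} = 1.96, so s ≈ 0.079·0.921·(1.96)²/(0.14−0.079)² = 75.1.
At s = 75.1: P(θ<0.14) ≈ 0.960. Adjusting to match 0.975 gives s ≈ 96.99.
So α = 0.079·96.99 ≈ 7.66, β = 0.921·96.99 ≈ 89.33.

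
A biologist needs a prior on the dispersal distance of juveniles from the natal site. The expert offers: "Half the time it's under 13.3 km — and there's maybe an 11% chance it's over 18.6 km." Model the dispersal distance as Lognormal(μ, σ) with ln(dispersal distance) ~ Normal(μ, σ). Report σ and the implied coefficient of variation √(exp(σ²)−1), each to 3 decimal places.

If T ~ Lognormal(μ,σ) then ln T ~ Normal(μ,σ), so the p-quantile of ln T is μ + z_p·σ.
ln(13.3) = 2.588 and ln(18.6) = 2.923; z_{0.5} = 0, z_{0.89} = 1.227.
σ = (2.923 − 2.588)/(1.227 − (0)) = 0.273.
μ = 2.588 − (0)·0.273 = 2.588.
CV = √(exp(σ²)−1) = √(exp(0.0748)−1) = 0.279.

σ ≈ 0.273, CV ≈ 0.279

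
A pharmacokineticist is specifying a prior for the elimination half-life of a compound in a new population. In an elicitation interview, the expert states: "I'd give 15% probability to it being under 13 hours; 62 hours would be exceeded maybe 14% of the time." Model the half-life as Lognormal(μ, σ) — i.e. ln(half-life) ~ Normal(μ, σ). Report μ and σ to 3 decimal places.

If T ~ Lognormal(μ,σ) then ln T ~ Normal(μ,σ), so the p-quantile of ln T is μ + z_p·σ.
ln(13) = 2.565 and ln(62) = 4.127; z_{0.15} = -1.036, z_{0.86} = 1.08.
σ = (4.127 − 2.565)/(1.08 − (-1.036)) = 0.738.
μ = 2.565 − (-1.036)·0.738 = 3.330.

μ ≈ 3.330, σ ≈ 0.738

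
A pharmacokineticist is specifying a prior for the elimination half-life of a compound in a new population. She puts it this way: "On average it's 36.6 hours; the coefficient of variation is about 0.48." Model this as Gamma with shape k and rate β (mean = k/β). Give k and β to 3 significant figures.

k ≈ 4.34, β ≈ 0.119

For Gamma(k, rate β): mean = k/β, variance = k/β², so CV = 1/√k.
CV = 0.48, hence k = 1/CV² = 4.34.
Then β = k/mean = 4.34/36.6 = 0.119.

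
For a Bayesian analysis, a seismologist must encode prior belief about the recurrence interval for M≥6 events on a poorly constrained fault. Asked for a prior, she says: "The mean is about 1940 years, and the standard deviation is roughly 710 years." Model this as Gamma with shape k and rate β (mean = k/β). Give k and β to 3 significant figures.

For Gamma(k, rate β): mean = k/β, variance = k/β², so CV = 1/√k.
CV = SD/mean = 710/1940 = 0.366, hence k = 1/CV² = 7.47.
Then β = k/mean = 7.47/1940 = 0.00385.

k ≈ 7.47, β ≈ 0.00385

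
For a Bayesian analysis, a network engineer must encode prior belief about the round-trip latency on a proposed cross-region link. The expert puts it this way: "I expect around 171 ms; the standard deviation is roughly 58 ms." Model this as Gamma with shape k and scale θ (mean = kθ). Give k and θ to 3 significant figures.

For Gamma(k, scale θ): mean = kθ, variance = kθ², so CV = 1/√k.
CV = SD/mean = 58/171 = 0.3392, hence k = 1/CV² = 8.69.
Then θ = mean/k = 171/8.69 = 19.7.

k ≈ 8.69, θ ≈ 19.7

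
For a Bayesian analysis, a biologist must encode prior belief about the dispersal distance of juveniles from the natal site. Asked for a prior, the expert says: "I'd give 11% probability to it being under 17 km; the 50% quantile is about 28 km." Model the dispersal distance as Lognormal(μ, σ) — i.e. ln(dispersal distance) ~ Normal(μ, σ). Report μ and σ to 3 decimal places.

μ ≈ 3.332, σ ≈ 0.407

If T ~ Lognormal(μ,σ) then ln T ~ Normal(μ,σ), so the p-quantile of ln T is μ + z_p·σ.
ln(17) = 2.833 and ln(28) = 3.332; z_{0.11} = -1.227, z_{0.5} = 0.
σ = (3.332 − 2.833)/(0 − (-1.227)) = 0.407.
μ = 2.833 − (-1.227)·0.407 = 3.332.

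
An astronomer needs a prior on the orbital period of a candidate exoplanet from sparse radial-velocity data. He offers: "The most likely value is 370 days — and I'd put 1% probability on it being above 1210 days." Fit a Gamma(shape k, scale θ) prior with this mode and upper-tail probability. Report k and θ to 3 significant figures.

Gamma(k,θ) with k>1 has mode (k−1)θ, so θ = 370/(k−1).
Need P(X < 1210) = 0.99 with θ tied to k this way. Start at k = 2, θ = 370: P(X<1210) ≈ 0.838.
Too low — raise k to concentrate. Iterating converges to k ≈ 4.14.
Then θ = 370/(4.14−1) ≈ 118.

k ≈ 4.14, θ ≈ 118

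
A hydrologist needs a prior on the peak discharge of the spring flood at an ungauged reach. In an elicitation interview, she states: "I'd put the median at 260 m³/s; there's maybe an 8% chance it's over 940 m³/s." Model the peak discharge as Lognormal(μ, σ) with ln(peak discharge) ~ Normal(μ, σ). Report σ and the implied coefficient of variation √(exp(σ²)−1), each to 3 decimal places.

σ ≈ 0.915, CV ≈ 1.144

If T ~ Lognormal(μ,σ) then ln T ~ Normal(μ,σ), so the p-quantile of ln T is μ + z_p·σ.
ln(260) = 5.561 and ln(940) = 6.846; z_{0.5} = 0, z_{0.92} = 1.405.
σ = (6.846 − 5.561)/(1.405 − (0)) = 0.915.
μ = 5.561 − (0)·0.915 = 5.561.
CV = √(exp(σ²)−1) = √(exp(0.8366)−1) = 1.144.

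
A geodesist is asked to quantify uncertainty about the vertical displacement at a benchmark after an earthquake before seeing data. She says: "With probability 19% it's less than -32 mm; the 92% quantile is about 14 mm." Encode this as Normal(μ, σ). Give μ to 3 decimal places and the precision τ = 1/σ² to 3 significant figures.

μ = -14.311, τ = 0.00246

For Normal(μ,σ), the p-quantile is μ + z_p·σ. Here z_{0.19} = -0.8779, z_{0.92} = 1.405.
So -32 = μ − 0.8779σ and 14 = μ + 1.405σ.
Subtracting: σ = (14 − -32)/(1.405 − (-0.8779)) = 20.149.
Then μ = -32 − (-0.8779)·20.149 = -14.311.
Precision τ = 1/σ² = 1/20.15² = 0.00246.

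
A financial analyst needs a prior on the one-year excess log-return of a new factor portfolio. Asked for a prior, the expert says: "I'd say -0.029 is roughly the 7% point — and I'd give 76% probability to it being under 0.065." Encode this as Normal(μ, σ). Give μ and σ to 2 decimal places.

For Normal(μ,σ), the p-quantile is μ + z_p·σ. Here z_{0.07} = -1.476, z_{0.76} = 0.7063.
So -0.029 = μ − 1.476σ and 0.065 = μ + 0.7063σ.
Subtracting: σ = (0.065 − -0.029)/(0.7063 − (-1.476)) = 0.04.
Then μ = -0.029 − (-1.476)·0.04 = 0.03.

μ = 0.03, σ = 0.04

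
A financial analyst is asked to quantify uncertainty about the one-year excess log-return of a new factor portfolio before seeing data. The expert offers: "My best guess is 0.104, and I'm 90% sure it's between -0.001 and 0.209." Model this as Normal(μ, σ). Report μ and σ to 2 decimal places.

μ = 0.10, σ = 0.06

A symmetric 90% interval runs μ ± z·σ with z = 1.645.
Half-width = 0.105, so σ = 0.105/1.645 = 0.06.
μ is the stated best guess, 0.10.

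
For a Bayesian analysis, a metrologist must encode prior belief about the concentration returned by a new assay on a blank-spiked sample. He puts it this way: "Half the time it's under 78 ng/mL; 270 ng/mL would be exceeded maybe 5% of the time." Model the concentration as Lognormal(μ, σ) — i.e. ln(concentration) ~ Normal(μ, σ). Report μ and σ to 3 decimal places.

If T ~ Lognormal(μ,σ) then ln T ~ Normal(μ,σ), so the p-quantile of ln T is μ + z_p·σ.
ln(78) = 4.357 and ln(270) = 5.598; z_{0.5} = 0, z_{0.95} = 1.645.
σ = (5.598 − 4.357)/(1.645 − (0)) = 0.755.
μ = 4.357 − (0)·0.755 = 4.357.

μ ≈ 4.357, σ ≈ 0.755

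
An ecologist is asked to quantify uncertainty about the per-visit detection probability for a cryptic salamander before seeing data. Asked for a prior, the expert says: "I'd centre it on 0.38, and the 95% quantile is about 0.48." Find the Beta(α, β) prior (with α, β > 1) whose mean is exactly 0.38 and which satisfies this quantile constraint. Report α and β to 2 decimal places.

α ≈ 24.92, β ≈ 40.66

With mean 0.38 fixed, write α = 0.38s, β = 0.62s where s = α+β.
Need P(θ < 0.48) = 0.95 under Beta(0.38s, 0.62s). Normal approximation: (q−m)/√(m(1−m)/s) ≈ z_{0.95} = 1.64, so s ≈ 0.38·0.62·(1.64)²/(0.48−0.38)² = 63.7.
At s = 63.7: P(θ<0.48) ≈ 0.948. Adjusting to match 0.95 gives s ≈ 65.58.
So α = 0.38·65.58 ≈ 24.92, β = 0.62·65.58 ≈ 40.66.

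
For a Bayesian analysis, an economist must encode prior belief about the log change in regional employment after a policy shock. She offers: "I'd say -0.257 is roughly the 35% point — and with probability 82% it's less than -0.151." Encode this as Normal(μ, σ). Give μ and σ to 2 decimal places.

The p-quantile of Normal(μ,σ) is μ + z_p·σ, with z_{0.35} = -0.3853 and z_{0.82} = 0.9154.
Eliminate σ: μ = (z₂·x₁ − z₁·x₂)/(z₂ − z₁) = (0.9154·-0.257 − (-0.3853)·-0.151)/1.301 = -0.23.
Then σ = (x₂ − x₁)/(z₂ − z₁) = (-0.151 − -0.257)/1.301 = 0.08.

μ = -0.23, σ = 0.08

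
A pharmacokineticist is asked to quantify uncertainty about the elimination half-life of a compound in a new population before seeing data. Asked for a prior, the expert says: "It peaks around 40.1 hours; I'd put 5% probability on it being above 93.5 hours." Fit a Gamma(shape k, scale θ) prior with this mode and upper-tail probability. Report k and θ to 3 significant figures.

k ≈ 4.82, θ ≈ 10.5

Gamma(k,θ) with k>1 has mode (k−1)θ, so θ = 40.1/(k−1).
Need P(X < 93.5) = 0.95 with θ tied to k this way. Start at k = 2, θ = 40.1: P(X<93.5) ≈ 0.676.
Too low — raise k to concentrate. Iterating converges to k ≈ 4.82.
Then θ = 40.1/(4.82−1) ≈ 10.5.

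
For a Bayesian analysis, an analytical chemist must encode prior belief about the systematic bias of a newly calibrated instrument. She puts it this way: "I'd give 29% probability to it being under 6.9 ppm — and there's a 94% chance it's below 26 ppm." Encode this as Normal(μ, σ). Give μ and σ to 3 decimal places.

μ = 11.914, σ = 9.060

The p-quantile of Normal(μ,σ) is μ + z_p·σ, with z_{0.29} = -0.5534 and z_{0.94} = 1.555.
Eliminate σ: μ = (z₂·x₁ − z₁·x₂)/(z₂ − z₁) = (1.555·6.9 − (-0.5534)·26)/2.108 = 11.914.
Then σ = (x₂ − x₁)/(z₂ − z₁) = (26 − 6.9)/2.108 = 9.060.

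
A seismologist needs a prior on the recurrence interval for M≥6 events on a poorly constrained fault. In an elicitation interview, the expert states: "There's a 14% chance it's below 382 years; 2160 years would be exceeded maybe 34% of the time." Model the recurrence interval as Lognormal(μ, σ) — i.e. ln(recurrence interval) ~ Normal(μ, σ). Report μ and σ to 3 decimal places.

If T ~ Lognormal(μ,σ) then ln T ~ Normal(μ,σ), so the p-quantile of ln T is μ + z_p·σ.
ln(382) = 5.945 and ln(2160) = 7.678; z_{0.14} = -1.08, z_{0.66} = 0.4125.
σ = (7.678 − 5.945)/(0.4125 − (-1.08)) = 1.161.
μ = 5.945 − (-1.08)·1.161 = 7.199.

μ ≈ 7.199, σ ≈ 1.161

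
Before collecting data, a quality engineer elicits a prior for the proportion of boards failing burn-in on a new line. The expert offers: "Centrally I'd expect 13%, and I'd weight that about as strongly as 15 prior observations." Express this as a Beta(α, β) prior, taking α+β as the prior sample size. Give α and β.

α = 1.95, β = 13.05

Under the effective-sample-size interpretation, Beta(α, β) has prior mean α/(α+β) and prior sample size α+β.
So α+β = 15 and α/(α+β) = 0.13, giving α = 0.13·15 = 1.95 and β = 15 − 1.95 = 13.05.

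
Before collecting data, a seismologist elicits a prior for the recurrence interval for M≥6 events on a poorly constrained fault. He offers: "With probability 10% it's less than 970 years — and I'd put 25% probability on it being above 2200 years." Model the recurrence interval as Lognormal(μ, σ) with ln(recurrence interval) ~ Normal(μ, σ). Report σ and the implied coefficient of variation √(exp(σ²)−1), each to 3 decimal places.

σ ≈ 0.419, CV ≈ 0.438

If T ~ Lognormal(μ,σ) then ln T ~ Normal(μ,σ), so the p-quantile of ln T is μ + z_p·σ.
ln(970) = 6.877 and ln(2200) = 7.696; z_{0.1} = -1.282, z_{0.75} = 0.6745.
σ = (7.696 − 6.877)/(0.6745 − (-1.282)) = 0.419.
μ = 6.877 − (-1.282)·0.419 = 7.414.
CV = √(exp(σ²)−1) = √(exp(0.1753)−1) = 0.438.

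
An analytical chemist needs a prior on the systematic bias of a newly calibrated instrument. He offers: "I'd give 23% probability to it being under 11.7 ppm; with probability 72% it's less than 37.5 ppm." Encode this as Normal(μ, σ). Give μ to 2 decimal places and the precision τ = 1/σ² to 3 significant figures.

μ = 26.12, τ = 0.00262

For Normal(μ,σ), the p-quantile is μ + z_p·σ. Here z_{0.23} = -0.7388, z_{0.72} = 0.5828.
So 11.7 = μ − 0.7388σ and 37.5 = μ + 0.5828σ.
Subtracting: σ = (37.5 − 11.7)/(0.5828 − (-0.7388)) = 19.52.
Then μ = 11.7 − (-0.7388)·19.52 = 26.12.
Precision τ = 1/σ² = 1/19.52² = 0.00262.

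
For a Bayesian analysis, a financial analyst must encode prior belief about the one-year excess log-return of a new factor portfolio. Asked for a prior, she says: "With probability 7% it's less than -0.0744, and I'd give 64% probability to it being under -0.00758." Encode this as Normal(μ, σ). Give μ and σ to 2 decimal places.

For Normal(μ,σ), the p-quantile is μ + z_p·σ. Here z_{0.07} = -1.476, z_{0.64} = 0.3585.
So -0.0744 = μ − 1.476σ and -0.00758 = μ + 0.3585σ.
Subtracting: σ = (-0.00758 − -0.0744)/(0.3585 − (-1.476)) = 0.04.
Then μ = -0.0744 − (-1.476)·0.04 = -0.02.

μ = -0.02, σ = 0.04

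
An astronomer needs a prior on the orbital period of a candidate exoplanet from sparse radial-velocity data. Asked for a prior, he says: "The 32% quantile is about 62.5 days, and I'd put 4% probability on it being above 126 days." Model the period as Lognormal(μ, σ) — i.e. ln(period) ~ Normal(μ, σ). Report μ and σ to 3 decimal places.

If T ~ Lognormal(μ,σ) then ln T ~ Normal(μ,σ), so the p-quantile of ln T is μ + z_p·σ.
ln(62.5) = 4.135 and ln(126) = 4.836; z_{0.32} = -0.4677, z_{0.96} = 1.751.
σ = (4.836 − 4.135)/(1.751 − (-0.4677)) = 0.316.
μ = 4.135 − (-0.4677)·0.316 = 4.283.

μ ≈ 4.283, σ ≈ 0.316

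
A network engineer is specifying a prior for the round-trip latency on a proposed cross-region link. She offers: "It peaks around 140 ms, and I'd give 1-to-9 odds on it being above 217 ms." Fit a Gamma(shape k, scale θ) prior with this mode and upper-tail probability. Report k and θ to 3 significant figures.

Gamma(k,θ) with k>1 has mode (k−1)θ, so θ = 140/(k−1).
Need P(X < 217) = 0.9 with θ tied to k this way. Start at k = 2, θ = 140: P(X<217) ≈ 0.459.
Too low — raise k to concentrate. Iterating converges to k ≈ 10.7.
Then θ = 140/(10.7−1) ≈ 14.4.

k ≈ 10.7, θ ≈ 14.4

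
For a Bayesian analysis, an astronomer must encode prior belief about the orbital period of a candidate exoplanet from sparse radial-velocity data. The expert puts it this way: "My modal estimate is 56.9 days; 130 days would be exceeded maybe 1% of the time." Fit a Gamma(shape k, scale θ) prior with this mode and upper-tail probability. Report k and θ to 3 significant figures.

Gamma(k,θ) with k>1 has mode (k−1)θ, so θ = 56.9/(k−1).
Need P(X < 130) = 0.99 with θ tied to k this way. Start at k = 2, θ = 56.9: P(X<130) ≈ 0.666.
Too low — raise k to concentrate. Iterating converges to k ≈ 8.01.
Then θ = 56.9/(8.01−1) ≈ 8.12.

k ≈ 8.01, θ ≈ 8.12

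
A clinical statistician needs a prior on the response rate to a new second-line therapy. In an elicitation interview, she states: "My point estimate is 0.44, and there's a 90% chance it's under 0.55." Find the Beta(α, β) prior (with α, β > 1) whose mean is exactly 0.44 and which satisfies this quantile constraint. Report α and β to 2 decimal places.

With mean 0.44 fixed, write α = 0.44s, β = 0.56s where s = α+β.
Need P(θ < 0.55) = 0.9 under Beta(0.44s, 0.56s). Normal approximation: (q−m)/√(m(1−m)/s) ≈ z_{0.9} = 1.28, so s ≈ 0.44·0.56·(1.28)²/(0.55−0.44)² = 33.4.
At s = 33.4: P(θ<0.55) ≈ 0.900. Adjusting to match 0.9 gives s ≈ 33.58.
So α = 0.44·33.58 ≈ 14.78, β = 0.56·33.58 ≈ 18.81.

α ≈ 14.78, β ≈ 18.81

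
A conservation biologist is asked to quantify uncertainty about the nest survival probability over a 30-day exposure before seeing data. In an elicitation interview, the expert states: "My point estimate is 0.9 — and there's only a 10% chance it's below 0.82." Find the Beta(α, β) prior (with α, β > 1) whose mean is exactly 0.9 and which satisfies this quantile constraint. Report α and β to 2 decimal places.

α ≈ 22.67, β ≈ 2.52

With mean 0.9 fixed, write α = 0.9s, β = 0.1s where s = α+β.
Need P(θ < 0.82) = 0.1 under Beta(0.9s, 0.1s). Normal approximation: (q−m)/√(m(1−m)/s) ≈ z_{0.1} = -1.28, so s ≈ 0.9·0.1·(-1.28)²/(0.82−0.9)² = 23.1.
At s = 23.1: P(θ<0.82) ≈ 0.107. Adjusting to match 0.1 gives s ≈ 25.19.
So α = 0.9·25.19 ≈ 22.67, β = 0.1·25.19 ≈ 2.52.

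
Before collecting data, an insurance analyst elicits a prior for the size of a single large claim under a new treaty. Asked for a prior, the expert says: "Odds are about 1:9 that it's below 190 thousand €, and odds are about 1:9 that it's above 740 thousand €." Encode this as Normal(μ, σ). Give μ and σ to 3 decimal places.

μ = 465.000, σ = 214.584

For Normal(μ,σ), the p-quantile is μ + z_p·σ. Here z_{0.1} = -1.282, z_{0.9} = 1.282.
So 190 = μ − 1.282σ and 740 = μ + 1.282σ.
Subtracting: σ = (740 − 190)/(1.282 − (-1.282)) = 214.584.
Then μ = 190 − (-1.282)·214.584 = 465.000.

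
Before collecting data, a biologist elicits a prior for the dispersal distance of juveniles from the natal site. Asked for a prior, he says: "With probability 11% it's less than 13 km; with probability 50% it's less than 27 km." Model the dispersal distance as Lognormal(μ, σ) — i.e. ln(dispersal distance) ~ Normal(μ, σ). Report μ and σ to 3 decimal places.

μ ≈ 3.296, σ ≈ 0.596

If T ~ Lognormal(μ,σ) then ln T ~ Normal(μ,σ), so the p-quantile of ln T is μ + z_p·σ.
ln(13) = 2.565 and ln(27) = 3.296; z_{0.11} = -1.227, z_{0.5} = 0.
σ = (3.296 − 2.565)/(0 − (-1.227)) = 0.596.
μ = 2.565 − (-1.227)·0.596 = 3.296.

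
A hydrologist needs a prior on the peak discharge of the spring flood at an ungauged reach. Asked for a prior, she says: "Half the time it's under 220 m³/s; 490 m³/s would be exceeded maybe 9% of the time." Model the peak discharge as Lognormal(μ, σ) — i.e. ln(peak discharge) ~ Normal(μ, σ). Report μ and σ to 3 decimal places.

If T ~ Lognormal(μ,σ) then ln T ~ Normal(μ,σ), so the p-quantile of ln T is μ + z_p·σ.
ln(220) = 5.394 and ln(490) = 6.194; z_{0.5} = 0, z_{0.91} = 1.341.
σ = (6.194 − 5.394)/(1.341 − (0)) = 0.597.
μ = 5.394 − (0)·0.597 = 5.394.

μ ≈ 5.394, σ ≈ 0.597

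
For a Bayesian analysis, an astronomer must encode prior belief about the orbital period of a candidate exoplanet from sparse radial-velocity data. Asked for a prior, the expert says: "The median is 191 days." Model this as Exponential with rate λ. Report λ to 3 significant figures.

Exponential median = ln 2 / λ, so λ = ln 2 / 191.0 = 0.00363.

λ ≈ 0.00363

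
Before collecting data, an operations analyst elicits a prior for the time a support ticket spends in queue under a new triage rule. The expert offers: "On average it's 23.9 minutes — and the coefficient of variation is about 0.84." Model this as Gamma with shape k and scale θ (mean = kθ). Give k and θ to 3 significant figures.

k ≈ 1.42, θ ≈ 16.9

For Gamma(k, scale θ): mean = kθ, variance = kθ², so CV = 1/√k.
CV = 0.84, hence k = 1/CV² = 1.42.
Then θ = mean/k = 23.9/1.42 = 16.9.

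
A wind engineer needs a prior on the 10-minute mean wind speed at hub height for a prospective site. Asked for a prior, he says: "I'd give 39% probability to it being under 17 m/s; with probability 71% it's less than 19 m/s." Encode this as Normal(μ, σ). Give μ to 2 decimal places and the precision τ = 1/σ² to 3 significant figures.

The p-quantile of Normal(μ,σ) is μ + z_p·σ, with z_{0.39} = -0.2793 and z_{0.71} = 0.5534.
Eliminate σ: μ = (z₂·x₁ − z₁·x₂)/(z₂ − z₁) = (0.5534·17 − (-0.2793)·19)/0.8327 = 17.67.
Then σ = (x₂ − x₁)/(z₂ − z₁) = (19 − 17)/0.8327 = 2.40.
Precision τ = 1/σ² = 1/2.402² = 0.173.

μ = 17.67, τ = 0.173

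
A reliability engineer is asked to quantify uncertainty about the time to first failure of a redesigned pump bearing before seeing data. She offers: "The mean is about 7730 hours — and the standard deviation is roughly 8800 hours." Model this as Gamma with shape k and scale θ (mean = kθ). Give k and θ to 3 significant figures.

k ≈ 0.772, θ ≈ 10000

For Gamma(k, scale θ): mean = kθ, variance = kθ², so CV = 1/√k.
CV = SD/mean = 8800/7730 = 1.138, hence k = 1/CV² = 0.772.
Then θ = mean/k = 7730/0.772 = 10000.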